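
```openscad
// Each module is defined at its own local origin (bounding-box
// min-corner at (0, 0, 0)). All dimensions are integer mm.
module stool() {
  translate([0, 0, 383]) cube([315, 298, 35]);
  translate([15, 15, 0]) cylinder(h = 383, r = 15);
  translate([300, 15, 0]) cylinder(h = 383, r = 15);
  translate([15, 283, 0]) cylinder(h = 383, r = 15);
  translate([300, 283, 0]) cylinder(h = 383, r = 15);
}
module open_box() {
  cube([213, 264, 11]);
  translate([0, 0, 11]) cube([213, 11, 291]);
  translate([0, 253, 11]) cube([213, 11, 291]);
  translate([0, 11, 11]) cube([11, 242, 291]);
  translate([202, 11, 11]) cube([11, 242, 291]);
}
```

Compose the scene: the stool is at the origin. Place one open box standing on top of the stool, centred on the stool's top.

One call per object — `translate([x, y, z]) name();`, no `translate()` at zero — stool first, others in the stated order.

stool();
translate([51, 17, 418]) open_box();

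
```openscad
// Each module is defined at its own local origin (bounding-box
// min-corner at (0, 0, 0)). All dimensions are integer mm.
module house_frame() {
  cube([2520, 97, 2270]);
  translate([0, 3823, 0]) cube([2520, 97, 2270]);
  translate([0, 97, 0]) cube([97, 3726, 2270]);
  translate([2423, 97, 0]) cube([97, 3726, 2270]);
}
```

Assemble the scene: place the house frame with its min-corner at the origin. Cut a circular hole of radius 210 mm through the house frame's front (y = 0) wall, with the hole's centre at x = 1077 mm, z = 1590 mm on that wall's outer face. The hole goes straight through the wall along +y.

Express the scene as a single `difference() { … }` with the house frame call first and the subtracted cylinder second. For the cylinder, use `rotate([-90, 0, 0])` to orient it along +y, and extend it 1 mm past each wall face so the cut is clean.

difference() {
  house_frame();
  translate([1077, -1, 1590]) rotate([-90, 0, 0]) cylinder(h = 99, r = 210);
}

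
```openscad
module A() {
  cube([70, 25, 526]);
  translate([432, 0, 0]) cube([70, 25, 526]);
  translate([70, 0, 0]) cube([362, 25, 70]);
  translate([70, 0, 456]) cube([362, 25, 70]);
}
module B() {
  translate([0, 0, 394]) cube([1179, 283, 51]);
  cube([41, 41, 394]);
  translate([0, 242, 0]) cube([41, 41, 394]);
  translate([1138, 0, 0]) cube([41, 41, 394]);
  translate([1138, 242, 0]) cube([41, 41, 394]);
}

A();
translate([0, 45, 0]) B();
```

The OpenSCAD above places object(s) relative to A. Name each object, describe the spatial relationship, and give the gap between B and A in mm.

A is a picture frame. B is a bench. The bench is on the floor beside the picture frame on its +y side. The gap between the bench and the picture frame is 20 mm.

The bench's nearest face is 20 mm from the picture frame's +y face.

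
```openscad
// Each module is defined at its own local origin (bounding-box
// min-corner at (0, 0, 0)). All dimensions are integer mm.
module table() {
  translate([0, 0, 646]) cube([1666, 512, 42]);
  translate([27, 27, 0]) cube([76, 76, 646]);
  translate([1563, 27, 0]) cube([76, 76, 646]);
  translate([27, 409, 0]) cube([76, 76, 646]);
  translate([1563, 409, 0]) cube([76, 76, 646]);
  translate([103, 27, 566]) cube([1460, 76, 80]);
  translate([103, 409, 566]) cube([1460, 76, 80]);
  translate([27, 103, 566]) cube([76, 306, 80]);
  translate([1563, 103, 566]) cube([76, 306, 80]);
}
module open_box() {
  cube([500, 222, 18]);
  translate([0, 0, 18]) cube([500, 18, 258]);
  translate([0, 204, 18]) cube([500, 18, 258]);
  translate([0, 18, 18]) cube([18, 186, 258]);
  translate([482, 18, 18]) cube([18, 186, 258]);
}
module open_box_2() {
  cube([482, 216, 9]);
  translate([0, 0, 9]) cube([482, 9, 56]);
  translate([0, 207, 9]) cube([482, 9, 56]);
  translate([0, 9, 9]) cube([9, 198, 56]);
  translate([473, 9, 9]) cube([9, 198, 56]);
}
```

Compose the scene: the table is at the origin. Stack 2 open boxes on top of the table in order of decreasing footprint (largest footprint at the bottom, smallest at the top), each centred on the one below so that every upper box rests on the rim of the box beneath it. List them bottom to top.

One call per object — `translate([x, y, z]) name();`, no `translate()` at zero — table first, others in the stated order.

table();
translate([583, 145, 688]) open_box();
translate([592, 148, 964]) open_box_2();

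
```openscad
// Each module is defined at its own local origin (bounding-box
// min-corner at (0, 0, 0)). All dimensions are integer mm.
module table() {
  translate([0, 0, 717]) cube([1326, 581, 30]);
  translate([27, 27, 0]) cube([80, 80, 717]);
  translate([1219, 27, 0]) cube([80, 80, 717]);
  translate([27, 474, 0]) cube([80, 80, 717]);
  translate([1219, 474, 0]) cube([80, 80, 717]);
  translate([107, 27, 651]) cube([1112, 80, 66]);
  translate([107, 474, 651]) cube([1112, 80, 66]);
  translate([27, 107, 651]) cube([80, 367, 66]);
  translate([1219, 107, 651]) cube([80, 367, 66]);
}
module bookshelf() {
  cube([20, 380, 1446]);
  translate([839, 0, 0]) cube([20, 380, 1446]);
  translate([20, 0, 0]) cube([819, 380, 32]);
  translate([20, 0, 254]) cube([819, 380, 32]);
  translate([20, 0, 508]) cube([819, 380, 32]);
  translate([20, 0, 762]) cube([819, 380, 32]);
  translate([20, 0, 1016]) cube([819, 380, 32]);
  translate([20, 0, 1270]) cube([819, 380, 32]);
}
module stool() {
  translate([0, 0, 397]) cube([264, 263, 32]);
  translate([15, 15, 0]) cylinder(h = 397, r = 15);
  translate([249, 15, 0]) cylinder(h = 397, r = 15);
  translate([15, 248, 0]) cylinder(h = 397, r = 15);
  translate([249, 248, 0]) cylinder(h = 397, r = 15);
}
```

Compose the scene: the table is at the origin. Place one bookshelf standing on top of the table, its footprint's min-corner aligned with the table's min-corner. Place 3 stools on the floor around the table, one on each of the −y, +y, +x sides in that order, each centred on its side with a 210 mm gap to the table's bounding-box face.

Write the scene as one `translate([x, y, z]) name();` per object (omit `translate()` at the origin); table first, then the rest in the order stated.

table();
translate([0, 0, 747]) bookshelf();
translate([531, -473, 0]) stool();
translate([531, 791, 0]) stool();
translate([1536, 159, 0]) stool();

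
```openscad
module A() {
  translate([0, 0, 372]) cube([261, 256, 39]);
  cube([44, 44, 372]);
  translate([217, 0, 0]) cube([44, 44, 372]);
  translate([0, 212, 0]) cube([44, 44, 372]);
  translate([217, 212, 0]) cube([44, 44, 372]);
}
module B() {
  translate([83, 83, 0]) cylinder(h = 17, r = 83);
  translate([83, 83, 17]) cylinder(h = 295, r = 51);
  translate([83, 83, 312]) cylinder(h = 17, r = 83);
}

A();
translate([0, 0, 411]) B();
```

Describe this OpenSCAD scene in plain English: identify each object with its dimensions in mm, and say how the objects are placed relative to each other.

A is a four-legged stool. The seat is a 261×256×39 mm slab whose top surface is at z = 411 mm; four square legs, each 44×44 mm in cross-section, run from the floor (z = 0) to the underside of the seat, each flush with a corner of the seat.

B is a spool: two coaxial disc flanges of radius 83 mm and thickness 17 mm, joined by a core cylinder of radius 51 mm and height 295 mm. The lower flange rests on z = 0 and the three cylinders share a vertical axis.

The spool is on top of the stool.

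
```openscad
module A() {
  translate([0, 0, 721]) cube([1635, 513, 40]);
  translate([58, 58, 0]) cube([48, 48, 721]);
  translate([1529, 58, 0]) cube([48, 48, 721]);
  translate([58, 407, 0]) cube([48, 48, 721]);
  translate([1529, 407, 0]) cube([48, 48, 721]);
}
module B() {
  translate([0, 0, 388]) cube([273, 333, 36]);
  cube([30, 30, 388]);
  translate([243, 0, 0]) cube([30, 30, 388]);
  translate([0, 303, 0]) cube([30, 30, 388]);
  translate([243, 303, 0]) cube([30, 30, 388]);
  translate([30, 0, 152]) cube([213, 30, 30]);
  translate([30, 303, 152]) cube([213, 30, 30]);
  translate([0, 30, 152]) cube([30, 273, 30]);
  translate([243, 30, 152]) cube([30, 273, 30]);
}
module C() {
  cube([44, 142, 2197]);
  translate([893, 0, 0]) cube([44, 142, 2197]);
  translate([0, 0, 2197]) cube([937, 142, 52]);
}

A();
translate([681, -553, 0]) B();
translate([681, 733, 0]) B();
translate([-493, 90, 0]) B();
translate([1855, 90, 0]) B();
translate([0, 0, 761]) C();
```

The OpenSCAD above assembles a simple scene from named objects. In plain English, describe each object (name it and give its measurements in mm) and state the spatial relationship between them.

A is a rectangular dining table. The top is 1635×513×40 mm with its upper surface at z = 761 mm. It stands on four 48×48 mm square legs, each inset 58 mm from the nearest pair of top edges, running from the floor to the underside of the top.

B is a four-legged stool. The seat is a 273×333×36 mm slab whose top surface is at z = 424 mm; four square legs, each 30×30 mm in cross-section, run from the floor (z = 0) to the underside of the seat, each flush with a corner of the seat. Four stretchers, 30 mm wide and 30 mm tall, connect adjacent legs with their undersides at z = 152 mm, each running between the inner faces of the legs it joins and aligned with the legs' outer faces on the other axis.

C is a rectangular door frame: two vertical jambs of 44×142 mm section, 2197 mm tall, with a clear opening 849 mm wide between their inner faces. A header 52 mm tall and 142 mm deep lies on top of the jambs and spans the full outside width.

Four stools sit around the table at the −y, +y, −x, +x sides. The door frame is on top of the table.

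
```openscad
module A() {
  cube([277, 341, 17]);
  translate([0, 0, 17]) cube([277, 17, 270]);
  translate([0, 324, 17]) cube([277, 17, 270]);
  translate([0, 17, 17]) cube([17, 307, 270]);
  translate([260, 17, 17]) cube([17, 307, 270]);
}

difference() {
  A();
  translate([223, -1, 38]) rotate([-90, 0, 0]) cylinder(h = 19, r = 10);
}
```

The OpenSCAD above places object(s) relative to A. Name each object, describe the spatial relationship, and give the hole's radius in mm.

The subtracted cylinder has r = 10 mm.

A is an open box. The open box has a circular hole through its front wall. The hole's radius is 10 mm.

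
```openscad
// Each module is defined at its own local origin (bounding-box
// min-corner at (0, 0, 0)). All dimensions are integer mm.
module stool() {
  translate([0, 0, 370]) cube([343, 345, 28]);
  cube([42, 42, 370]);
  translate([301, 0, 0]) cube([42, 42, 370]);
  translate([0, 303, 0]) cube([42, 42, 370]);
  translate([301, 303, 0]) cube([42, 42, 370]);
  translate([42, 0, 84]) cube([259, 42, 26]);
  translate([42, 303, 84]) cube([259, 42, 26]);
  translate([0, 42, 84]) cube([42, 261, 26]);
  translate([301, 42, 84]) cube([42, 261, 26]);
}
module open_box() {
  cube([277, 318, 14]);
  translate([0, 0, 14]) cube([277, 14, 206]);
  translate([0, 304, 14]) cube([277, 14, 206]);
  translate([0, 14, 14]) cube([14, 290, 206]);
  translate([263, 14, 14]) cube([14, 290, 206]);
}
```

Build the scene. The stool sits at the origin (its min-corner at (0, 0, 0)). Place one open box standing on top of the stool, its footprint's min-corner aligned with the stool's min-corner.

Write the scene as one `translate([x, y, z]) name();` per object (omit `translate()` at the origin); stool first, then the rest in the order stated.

stool();
translate([0, 0, 398]) open_box();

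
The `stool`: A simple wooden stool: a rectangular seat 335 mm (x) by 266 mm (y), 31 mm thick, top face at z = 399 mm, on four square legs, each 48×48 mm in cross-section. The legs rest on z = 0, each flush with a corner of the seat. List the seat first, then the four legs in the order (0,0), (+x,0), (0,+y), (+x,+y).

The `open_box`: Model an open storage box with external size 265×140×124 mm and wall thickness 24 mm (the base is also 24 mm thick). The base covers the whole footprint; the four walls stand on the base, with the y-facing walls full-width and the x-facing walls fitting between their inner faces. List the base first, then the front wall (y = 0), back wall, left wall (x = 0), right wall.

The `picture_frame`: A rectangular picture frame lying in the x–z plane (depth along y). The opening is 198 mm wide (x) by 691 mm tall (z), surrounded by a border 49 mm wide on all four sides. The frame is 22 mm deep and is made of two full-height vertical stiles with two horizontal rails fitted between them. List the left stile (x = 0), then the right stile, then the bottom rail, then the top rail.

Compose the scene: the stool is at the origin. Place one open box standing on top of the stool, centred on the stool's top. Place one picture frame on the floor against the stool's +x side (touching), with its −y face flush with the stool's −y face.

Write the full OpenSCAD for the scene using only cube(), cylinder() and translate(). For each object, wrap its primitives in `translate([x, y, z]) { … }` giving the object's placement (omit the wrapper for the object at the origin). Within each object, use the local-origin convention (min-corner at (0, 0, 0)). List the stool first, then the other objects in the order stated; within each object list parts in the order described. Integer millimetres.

translate([0, 0, 368]) cube([335, 266, 31]);
cube([48, 48, 368]);
translate([287, 0, 0]) cube([48, 48, 368]);
translate([0, 218, 0]) cube([48, 48, 368]);
translate([287, 218, 0]) cube([48, 48, 368]);
translate([35, 63, 399]) {
  cube([265, 140, 24]);
  translate([0, 0, 24]) cube([265, 24, 100]);
  translate([0, 116, 24]) cube([265, 24, 100]);
  translate([0, 24, 24]) cube([24, 92, 100]);
  translate([241, 24, 24]) cube([24, 92, 100]);
}
translate([335, 0, 0]) {
  cube([49, 22, 789]);
  translate([247, 0, 0]) cube([49, 22, 789]);
  translate([49, 0, 0]) cube([198, 22, 49]);
  translate([49, 0, 740]) cube([198, 22, 49]);
}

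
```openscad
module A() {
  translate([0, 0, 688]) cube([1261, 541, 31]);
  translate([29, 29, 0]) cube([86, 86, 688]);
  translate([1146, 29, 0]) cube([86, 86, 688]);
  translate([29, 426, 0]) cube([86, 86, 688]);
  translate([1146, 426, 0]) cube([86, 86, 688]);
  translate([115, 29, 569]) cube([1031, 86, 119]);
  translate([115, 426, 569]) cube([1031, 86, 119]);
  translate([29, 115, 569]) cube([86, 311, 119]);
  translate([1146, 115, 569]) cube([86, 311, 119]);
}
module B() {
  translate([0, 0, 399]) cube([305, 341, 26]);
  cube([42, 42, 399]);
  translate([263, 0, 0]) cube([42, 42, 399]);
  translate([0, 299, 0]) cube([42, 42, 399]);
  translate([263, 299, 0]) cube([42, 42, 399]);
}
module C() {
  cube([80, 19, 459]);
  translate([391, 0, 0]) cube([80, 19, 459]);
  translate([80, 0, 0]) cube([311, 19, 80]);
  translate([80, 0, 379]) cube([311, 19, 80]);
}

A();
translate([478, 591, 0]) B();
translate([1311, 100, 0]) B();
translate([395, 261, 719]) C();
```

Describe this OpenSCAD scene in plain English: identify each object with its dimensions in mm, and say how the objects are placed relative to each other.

A is a rectangular dining table. The top is 1261×541×31 mm with its upper surface at z = 719 mm. It stands on four 86×86 mm square legs, each inset 29 mm from the nearest pair of top edges, running from the floor to the underside of the top. Four apron rails, 86 mm thick and 119 mm tall, run between adjacent legs with their top edges flush with the underside of the top and their outer faces flush with the legs' outer faces.

B is a simple wooden stool: a rectangular seat 305 mm (x) by 341 mm (y), 26 mm thick, top face at z = 425 mm, on four square legs, each 42×42 mm in cross-section. The legs rest on z = 0, each flush with a corner of the seat.

C is a picture frame with a 311×299 mm rectangular opening (x by z) and a uniform 80 mm border on every side. Frame depth is 19 mm along y. It is built from two vertical stiles running the full outside height and two horizontal rails spanning the gap between the stiles.

Two stools sit around the table at the +y, +x sides. The picture frame is on top of the table, centred.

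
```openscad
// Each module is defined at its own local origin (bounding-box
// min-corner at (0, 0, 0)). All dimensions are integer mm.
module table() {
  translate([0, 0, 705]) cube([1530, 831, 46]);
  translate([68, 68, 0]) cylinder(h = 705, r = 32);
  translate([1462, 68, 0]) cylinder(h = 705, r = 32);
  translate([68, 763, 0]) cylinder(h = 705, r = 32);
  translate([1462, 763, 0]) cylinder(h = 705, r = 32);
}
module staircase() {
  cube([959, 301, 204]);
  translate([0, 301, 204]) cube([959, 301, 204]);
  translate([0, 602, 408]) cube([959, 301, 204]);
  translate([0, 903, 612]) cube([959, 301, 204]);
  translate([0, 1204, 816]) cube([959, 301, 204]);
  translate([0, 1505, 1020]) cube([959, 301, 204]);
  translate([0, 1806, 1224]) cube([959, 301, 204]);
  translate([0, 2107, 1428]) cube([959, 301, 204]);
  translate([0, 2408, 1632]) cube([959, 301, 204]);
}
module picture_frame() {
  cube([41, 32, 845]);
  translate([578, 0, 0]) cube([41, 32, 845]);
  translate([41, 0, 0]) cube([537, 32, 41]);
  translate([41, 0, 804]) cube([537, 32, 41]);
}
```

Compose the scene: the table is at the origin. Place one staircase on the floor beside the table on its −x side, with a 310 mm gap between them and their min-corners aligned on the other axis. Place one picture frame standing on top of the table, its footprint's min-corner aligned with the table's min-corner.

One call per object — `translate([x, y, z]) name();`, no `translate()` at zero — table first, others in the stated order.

table();
translate([-1269, 0, 0]) staircase();
translate([0, 0, 751]) picture_frame();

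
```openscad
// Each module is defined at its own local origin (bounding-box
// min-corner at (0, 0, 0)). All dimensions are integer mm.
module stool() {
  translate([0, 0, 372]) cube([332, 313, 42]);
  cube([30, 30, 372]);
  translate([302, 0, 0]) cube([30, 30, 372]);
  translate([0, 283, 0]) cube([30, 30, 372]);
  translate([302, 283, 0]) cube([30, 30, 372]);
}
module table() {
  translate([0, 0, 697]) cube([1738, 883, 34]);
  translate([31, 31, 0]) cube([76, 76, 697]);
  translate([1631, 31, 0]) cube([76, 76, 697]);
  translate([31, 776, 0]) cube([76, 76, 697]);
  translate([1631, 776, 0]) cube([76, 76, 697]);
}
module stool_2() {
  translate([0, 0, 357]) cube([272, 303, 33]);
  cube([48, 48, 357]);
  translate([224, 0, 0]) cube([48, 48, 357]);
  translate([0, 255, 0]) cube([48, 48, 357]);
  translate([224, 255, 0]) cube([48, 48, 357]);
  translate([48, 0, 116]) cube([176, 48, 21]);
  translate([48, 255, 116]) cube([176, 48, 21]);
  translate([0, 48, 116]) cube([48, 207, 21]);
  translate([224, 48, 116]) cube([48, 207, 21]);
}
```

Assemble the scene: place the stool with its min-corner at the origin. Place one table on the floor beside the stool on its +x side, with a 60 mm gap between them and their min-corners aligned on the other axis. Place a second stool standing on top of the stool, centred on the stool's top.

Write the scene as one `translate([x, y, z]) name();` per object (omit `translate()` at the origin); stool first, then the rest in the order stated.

stool();
translate([392, 0, 0]) table();
translate([30, 5, 414]) stool_2();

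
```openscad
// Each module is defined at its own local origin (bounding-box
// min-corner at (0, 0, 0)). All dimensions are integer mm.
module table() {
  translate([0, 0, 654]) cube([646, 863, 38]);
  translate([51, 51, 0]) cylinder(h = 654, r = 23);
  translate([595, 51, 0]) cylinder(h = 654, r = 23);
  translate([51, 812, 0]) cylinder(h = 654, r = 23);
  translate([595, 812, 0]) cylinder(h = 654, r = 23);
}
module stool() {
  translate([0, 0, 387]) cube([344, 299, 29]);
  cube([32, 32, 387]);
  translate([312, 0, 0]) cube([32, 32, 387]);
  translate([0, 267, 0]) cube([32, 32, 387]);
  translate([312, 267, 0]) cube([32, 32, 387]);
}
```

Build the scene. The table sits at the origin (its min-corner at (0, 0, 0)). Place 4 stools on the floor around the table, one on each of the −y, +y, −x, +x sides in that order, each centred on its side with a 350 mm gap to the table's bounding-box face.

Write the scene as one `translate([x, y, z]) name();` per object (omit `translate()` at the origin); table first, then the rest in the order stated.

table();
translate([151, -649, 0]) stool();
translate([151, 1213, 0]) stool();
translate([-694, 282, 0]) stool();
translate([996, 282, 0]) stool();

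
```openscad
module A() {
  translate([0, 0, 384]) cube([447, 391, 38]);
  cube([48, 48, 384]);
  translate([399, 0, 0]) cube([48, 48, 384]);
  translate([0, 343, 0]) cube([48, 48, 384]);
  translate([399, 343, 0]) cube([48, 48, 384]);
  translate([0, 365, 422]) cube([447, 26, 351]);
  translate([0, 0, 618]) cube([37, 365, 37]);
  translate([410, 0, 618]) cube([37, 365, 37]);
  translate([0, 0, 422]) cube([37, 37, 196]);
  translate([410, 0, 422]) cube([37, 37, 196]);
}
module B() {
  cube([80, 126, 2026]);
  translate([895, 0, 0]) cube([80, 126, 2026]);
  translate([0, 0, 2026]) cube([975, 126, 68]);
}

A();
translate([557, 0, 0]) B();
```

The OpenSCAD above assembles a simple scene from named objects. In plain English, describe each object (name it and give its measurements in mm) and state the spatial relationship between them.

A is a chair: 447×391 mm seat, 38 mm thick, top at z = 422 mm, on four 48 mm square corner legs flush with the seat edges. A 26 mm thick backrest slab spans the full seat width, extending 351 mm above the seat top, its back face flush with the seat's +y edge. Two armrests of 37×37 mm section run along each side from the seat's front edge to the front of the backrest, top faces 233 mm above the seat top and outer faces flush with the seat's x-edges; a 37×37 mm post under the front of each armrest stands on the seat at the front corner.

B is a rectangular door frame: two vertical jambs of 80×126 mm section, 2026 mm tall, with a clear opening 815 mm wide between their inner faces. A header 68 mm tall and 126 mm deep lies on top of the jambs and spans the full outside width.

The door frame is on the floor beside the chair on its +x side.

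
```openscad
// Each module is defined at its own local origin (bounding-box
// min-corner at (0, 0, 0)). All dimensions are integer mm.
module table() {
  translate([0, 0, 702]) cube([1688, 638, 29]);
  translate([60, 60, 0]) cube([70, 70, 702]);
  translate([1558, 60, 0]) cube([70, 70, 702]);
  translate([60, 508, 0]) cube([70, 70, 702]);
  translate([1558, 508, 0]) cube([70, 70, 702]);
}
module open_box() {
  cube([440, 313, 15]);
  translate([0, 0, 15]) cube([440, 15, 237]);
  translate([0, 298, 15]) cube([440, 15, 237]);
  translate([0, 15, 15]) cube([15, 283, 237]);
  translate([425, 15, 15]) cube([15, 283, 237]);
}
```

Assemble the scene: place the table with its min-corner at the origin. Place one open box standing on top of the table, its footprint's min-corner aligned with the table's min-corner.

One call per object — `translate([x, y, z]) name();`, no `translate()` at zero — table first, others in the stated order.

table();
translate([0, 0, 731]) open_box();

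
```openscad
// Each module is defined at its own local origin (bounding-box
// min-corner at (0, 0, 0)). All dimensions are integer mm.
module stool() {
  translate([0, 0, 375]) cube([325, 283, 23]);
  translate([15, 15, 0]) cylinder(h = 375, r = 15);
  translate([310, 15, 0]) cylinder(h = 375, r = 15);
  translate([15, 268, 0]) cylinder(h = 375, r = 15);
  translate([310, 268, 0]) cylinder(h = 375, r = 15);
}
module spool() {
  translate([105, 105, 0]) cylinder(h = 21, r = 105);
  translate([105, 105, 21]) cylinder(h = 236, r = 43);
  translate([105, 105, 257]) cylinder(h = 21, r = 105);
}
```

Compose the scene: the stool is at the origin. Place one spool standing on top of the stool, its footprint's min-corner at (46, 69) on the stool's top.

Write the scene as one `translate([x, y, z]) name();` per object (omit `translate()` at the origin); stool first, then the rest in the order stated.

stool();
translate([46, 69, 398]) spool();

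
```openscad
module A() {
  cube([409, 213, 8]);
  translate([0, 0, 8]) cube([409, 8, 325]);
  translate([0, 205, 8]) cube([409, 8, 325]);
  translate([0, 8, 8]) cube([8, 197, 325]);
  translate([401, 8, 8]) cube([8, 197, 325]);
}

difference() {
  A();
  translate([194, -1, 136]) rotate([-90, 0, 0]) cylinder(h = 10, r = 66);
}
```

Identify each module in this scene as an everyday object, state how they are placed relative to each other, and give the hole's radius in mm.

The subtracted cylinder has r = 66 mm.

A is an open box. The open box has a circular hole through its front wall. The hole's radius is 66 mm.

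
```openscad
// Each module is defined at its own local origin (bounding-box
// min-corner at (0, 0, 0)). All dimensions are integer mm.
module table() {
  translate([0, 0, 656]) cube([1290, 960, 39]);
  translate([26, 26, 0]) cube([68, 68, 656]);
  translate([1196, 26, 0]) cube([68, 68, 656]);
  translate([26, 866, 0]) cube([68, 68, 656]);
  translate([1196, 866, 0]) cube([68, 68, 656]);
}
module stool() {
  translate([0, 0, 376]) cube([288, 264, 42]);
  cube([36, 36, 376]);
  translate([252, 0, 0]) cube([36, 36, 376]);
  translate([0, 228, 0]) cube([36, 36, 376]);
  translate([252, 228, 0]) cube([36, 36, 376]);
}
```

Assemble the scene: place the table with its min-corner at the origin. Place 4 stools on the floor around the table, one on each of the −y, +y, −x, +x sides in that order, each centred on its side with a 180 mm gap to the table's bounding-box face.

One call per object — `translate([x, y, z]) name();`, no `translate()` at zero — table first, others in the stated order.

table();
translate([501, -444, 0]) stool();
translate([501, 1140, 0]) stool();
translate([-468, 348, 0]) stool();
translate([1470, 348, 0]) stool();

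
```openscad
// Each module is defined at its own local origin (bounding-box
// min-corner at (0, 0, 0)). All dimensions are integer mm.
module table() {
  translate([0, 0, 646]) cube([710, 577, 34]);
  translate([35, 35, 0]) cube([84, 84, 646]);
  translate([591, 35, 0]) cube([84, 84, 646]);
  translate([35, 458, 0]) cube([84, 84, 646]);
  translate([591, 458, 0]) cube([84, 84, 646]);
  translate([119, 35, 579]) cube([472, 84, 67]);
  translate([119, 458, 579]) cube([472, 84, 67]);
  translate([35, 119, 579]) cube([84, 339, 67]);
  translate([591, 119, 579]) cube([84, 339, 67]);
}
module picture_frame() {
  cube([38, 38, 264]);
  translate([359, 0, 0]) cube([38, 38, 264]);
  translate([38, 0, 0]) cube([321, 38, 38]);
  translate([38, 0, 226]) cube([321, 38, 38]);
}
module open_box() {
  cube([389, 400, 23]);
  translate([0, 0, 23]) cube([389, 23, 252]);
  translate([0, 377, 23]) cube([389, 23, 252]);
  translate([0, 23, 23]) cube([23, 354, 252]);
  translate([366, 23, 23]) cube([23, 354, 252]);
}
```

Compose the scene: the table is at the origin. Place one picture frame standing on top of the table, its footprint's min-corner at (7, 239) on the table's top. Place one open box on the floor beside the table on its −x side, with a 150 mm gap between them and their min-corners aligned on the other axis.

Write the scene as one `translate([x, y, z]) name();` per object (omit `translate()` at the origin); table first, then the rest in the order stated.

table();
translate([7, 239, 680]) picture_frame();
translate([-539, 0, 0]) open_box();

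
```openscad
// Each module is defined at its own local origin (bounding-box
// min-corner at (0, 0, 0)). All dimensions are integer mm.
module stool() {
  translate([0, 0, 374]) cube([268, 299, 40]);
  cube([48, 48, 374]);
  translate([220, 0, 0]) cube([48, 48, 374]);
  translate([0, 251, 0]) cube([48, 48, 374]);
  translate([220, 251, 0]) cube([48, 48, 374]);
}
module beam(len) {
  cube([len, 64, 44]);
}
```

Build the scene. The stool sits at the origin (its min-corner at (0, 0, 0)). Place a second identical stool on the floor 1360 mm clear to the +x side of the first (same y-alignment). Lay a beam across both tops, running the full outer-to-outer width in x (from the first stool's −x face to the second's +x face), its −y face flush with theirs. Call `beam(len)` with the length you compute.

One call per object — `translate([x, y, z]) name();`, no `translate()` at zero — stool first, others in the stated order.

stool();
translate([1628, 0, 0]) stool();
translate([0, 0, 414]) beam(1896);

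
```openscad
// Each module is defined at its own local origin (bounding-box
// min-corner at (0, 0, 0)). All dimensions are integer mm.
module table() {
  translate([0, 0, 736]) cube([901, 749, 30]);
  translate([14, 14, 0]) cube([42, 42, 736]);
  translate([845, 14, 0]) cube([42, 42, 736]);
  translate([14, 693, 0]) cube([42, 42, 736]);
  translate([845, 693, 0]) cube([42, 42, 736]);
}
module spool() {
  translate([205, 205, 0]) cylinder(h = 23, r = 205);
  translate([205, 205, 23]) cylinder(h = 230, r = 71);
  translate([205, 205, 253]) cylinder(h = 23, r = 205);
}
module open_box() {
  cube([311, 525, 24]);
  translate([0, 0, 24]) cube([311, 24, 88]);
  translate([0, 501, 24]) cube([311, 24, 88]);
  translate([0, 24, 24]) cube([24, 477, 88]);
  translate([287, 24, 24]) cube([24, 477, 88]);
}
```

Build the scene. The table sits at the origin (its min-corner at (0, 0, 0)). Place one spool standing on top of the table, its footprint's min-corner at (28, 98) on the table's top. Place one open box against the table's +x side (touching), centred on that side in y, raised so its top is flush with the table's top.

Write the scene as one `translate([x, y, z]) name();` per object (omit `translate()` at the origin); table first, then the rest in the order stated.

table();
translate([28, 98, 766]) spool();
translate([901, 112, 654]) open_box();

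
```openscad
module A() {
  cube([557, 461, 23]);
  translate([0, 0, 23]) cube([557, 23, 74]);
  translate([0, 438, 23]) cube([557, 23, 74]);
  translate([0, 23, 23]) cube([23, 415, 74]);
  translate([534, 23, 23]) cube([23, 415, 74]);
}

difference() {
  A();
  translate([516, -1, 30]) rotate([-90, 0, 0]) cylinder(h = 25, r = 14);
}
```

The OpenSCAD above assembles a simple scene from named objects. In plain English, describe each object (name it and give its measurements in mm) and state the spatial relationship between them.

A is an open storage box with external size 557×461×97 mm and wall thickness 23 mm (the base is also 23 mm thick). The base covers the whole footprint; the four walls stand on the base, with the y-facing walls full-width and the x-facing walls fitting between their inner faces.

The open box has a circular hole of radius 14 mm through its front wall, centred at (x = 516, z = 30).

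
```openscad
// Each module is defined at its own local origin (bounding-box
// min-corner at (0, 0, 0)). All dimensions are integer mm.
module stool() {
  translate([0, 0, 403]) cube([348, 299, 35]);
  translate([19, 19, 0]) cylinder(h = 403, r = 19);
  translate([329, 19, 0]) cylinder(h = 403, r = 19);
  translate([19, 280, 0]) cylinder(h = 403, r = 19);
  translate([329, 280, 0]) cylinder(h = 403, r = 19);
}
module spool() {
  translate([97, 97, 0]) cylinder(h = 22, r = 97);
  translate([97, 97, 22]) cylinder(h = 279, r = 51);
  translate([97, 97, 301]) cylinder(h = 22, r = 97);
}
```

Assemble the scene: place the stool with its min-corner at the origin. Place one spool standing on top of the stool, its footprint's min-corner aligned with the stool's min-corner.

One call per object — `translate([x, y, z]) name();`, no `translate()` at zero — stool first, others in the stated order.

stool();
translate([0, 0, 438]) spool();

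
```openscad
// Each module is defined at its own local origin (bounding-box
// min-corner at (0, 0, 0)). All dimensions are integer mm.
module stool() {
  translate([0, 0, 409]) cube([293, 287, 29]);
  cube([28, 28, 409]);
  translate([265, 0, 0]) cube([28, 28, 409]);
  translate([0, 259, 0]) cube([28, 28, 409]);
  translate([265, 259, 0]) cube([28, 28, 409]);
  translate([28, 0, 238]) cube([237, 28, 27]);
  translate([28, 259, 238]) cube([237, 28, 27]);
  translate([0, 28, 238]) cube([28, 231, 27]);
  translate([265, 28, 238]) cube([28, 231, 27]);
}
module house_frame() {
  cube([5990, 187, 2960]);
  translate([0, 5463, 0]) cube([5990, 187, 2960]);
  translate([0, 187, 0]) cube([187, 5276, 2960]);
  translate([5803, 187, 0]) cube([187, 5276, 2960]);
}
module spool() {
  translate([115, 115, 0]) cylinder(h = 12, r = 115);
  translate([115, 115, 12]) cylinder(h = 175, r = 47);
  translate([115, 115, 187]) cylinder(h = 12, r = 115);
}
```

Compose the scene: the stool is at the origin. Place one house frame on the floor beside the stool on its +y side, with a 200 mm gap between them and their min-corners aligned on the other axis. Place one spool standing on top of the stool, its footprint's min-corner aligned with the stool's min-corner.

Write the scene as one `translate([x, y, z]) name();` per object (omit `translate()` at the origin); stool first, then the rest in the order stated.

stool();
translate([0, 487, 0]) house_frame();
translate([0, 0, 438]) spool();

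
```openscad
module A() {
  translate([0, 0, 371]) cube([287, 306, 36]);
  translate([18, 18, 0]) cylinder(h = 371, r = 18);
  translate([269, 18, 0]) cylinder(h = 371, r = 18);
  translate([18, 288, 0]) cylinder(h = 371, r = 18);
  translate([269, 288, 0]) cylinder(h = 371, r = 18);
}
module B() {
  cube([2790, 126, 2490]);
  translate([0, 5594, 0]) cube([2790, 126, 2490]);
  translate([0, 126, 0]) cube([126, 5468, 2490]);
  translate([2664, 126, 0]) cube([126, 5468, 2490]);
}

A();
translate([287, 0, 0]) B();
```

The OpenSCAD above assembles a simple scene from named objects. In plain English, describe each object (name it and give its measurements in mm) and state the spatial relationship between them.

A is a simple wooden stool: a rectangular seat 287 mm (x) by 306 mm (y), 36 mm thick, top face at z = 407 mm, on four round legs, each 36 mm in diameter. The legs rest on z = 0, each leg's axis is inset half a diameter from the nearest pair of seat edges (so the leg's bounding box is flush with the corner).

B is the wall frame of a small rectangular building: four walls, each 2490 mm tall and 126 mm thick, enclosing a footprint 2790 mm (x) by 5720 mm (y) outside-to-outside, with no floor or roof. The front and back walls (the −y and +y sides) span the full width; the two side walls fit between them.

The house frame is against the stool's +x side, with their −y faces flush.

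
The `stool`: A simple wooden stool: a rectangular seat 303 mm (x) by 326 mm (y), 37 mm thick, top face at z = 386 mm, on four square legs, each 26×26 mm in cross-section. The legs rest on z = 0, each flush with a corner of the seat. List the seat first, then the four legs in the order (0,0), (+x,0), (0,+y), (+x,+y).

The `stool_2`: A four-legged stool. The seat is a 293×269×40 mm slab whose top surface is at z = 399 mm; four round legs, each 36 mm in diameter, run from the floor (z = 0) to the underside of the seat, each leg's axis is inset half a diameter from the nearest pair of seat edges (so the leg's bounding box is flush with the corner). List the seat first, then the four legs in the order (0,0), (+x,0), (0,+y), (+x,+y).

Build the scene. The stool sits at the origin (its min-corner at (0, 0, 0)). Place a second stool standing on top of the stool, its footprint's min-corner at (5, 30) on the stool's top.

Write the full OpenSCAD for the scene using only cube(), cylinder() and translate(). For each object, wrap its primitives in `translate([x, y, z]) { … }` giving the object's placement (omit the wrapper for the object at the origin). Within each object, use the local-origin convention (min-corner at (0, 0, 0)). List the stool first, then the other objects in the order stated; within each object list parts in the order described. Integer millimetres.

translate([0, 0, 349]) cube([303, 326, 37]);
cube([26, 26, 349]);
translate([277, 0, 0]) cube([26, 26, 349]);
translate([0, 300, 0]) cube([26, 26, 349]);
translate([277, 300, 0]) cube([26, 26, 349]);
translate([5, 30, 386]) {
  translate([0, 0, 359]) cube([293, 269, 40]);
  translate([18, 18, 0]) cylinder(h = 359, r = 18);
  translate([275, 18, 0]) cylinder(h = 359, r = 18);
  translate([18, 251, 0]) cylinder(h = 359, r = 18);
  translate([275, 251, 0]) cylinder(h = 359, r = 18);
}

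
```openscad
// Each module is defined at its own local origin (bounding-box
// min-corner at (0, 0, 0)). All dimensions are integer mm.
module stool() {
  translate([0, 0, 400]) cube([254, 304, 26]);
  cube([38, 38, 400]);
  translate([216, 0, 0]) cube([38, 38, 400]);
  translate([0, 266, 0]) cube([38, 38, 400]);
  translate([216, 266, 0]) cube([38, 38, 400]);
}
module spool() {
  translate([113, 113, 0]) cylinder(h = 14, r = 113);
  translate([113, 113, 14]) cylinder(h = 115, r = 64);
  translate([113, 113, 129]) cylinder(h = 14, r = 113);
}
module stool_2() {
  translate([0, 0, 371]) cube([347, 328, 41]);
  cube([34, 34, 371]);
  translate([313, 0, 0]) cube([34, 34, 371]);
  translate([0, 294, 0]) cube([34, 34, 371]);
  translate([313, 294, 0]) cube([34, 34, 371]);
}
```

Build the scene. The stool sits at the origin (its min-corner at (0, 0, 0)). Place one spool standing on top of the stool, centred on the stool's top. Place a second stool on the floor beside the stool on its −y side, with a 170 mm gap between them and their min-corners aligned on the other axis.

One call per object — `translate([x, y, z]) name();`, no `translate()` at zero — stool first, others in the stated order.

stool();
translate([14, 39, 426]) spool();
translate([0, -498, 0]) stool_2();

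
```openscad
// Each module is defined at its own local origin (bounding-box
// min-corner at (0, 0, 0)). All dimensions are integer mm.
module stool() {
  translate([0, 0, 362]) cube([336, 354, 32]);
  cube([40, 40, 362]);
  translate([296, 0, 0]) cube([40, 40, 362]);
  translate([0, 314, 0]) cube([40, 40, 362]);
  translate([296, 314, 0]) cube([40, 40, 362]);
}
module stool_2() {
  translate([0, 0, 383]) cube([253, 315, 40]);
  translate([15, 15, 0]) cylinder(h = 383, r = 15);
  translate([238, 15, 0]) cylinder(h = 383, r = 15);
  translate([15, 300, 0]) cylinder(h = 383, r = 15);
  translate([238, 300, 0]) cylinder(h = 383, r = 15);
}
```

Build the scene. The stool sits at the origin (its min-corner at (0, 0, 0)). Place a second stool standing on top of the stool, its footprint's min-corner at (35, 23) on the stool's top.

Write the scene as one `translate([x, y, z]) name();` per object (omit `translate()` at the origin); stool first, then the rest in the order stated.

stool();
translate([35, 23, 394]) stool_2();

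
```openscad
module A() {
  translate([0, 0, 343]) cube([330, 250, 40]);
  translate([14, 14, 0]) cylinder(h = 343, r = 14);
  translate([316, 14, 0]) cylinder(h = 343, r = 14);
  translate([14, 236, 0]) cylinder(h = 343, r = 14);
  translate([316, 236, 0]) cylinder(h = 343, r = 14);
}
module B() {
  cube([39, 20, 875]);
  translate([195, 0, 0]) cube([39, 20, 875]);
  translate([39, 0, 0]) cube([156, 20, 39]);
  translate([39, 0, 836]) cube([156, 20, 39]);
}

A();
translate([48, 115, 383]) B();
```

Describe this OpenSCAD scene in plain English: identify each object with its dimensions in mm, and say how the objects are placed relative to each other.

A is a four-legged stool. The seat is 330×250 mm, 40 mm thick, top at z = 383 mm. It stands on four round legs, each 28 mm in diameter, from z = 0 to the seat underside, each leg's axis is inset half a diameter from the nearest pair of seat edges (so the leg's bounding box is flush with the corner).

B is a rectangular picture frame lying in the x–z plane (depth along y). The opening is 156 mm wide (x) by 797 mm tall (z), surrounded by a border 39 mm wide on all four sides. The frame is 20 mm deep and is made of two full-height vertical stiles with two horizontal rails fitted between them.

The picture frame is on top of the stool, centred.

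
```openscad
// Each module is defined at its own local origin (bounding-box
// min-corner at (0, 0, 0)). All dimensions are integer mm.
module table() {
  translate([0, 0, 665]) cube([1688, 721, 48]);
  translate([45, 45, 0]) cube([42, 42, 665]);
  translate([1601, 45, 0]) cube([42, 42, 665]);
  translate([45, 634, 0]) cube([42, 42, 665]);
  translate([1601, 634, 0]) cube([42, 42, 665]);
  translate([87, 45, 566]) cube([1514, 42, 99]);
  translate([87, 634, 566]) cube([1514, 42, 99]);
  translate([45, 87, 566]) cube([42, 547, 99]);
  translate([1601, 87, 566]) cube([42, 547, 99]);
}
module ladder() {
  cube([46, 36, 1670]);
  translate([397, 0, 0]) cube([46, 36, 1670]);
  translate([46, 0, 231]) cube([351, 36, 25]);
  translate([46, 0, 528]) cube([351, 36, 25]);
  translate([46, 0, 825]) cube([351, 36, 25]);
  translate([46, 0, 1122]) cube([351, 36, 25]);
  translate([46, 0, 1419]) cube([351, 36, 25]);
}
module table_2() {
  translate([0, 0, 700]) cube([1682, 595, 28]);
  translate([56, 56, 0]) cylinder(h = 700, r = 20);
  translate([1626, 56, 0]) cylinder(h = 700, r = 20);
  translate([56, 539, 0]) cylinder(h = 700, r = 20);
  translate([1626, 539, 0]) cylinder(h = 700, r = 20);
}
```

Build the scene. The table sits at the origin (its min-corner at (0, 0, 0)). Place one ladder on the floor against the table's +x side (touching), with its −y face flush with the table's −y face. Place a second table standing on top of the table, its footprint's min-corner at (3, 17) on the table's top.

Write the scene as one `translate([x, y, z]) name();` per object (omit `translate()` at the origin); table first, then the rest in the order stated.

table();
translate([1688, 0, 0]) ladder();
translate([3, 17, 713]) table_2();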